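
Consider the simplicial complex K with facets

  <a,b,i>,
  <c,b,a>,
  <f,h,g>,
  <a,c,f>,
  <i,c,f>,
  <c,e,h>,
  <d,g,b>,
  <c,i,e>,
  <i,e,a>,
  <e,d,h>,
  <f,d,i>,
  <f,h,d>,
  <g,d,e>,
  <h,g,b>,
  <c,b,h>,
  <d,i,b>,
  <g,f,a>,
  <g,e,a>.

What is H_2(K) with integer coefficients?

Order the vertices as a < b < c < d < e < f < g < h < i. Listing each simplex with vertices in this order, K has dimension 2 with simplices:

  0-simplices (9): a, b, c, d, e, f, g, h, i
  1-simplices (27): ab, ac, ae, af, ag, ai, bc, bd, bg, bh, bi, ce, cf, ch, ci, de, df, dg, dh, di, eg, eh, ei, fg, fh, fi, gh
  2-simplices (18): abc, abi, acf, aeg, aei, afg, bch, bdg, bdi, bgh, ceh, cei, cfi, deg, deh, dfh, dfi, fgh

Hence C_0 ≅ Z^9, C_1 ≅ Z^27, C_2 ≅ Z^18.

Boundary ∂_1: C_1 → C_0 sends each edge [p,q] (with p < q) to q − p. For instance
  ∂af = f − a.
The 9×27 boundary matrix has rank 8 and Smith normal form diag(1,1,1,1,1,1,1,1).

Boundary ∂_2: C_2 → C_1 acts by ∂[p,q,r] = [q,r] − [p,r] + [p,q]. For instance
  ∂aeg = eg − ag + ae,
  ∂ceh = eh − ch + ce.
As a 27×18 matrix over Z this has rank 18, with invariant factors (1,1,1,1,1,1,1,1,1,1,1,1,1,1,1,1,1,2).

From H_k ≅ ker(∂_k) / im(∂_{k+1}) we obtain:

  H_2: rank ker ∂_2 − rank ∂_3 = (18 − 18) − 0 = 0, and there is no ∂_3, so H_2 ≅ 0.

(K is a triangulation of the Klein bottle.)

H_2 = 0.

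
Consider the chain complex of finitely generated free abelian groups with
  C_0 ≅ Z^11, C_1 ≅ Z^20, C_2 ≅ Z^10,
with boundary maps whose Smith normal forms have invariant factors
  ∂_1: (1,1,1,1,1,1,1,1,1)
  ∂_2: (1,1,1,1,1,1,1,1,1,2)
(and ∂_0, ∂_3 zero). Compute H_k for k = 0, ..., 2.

H_0: b_0 = 11 − 0 − 9 = 2; torsion from ∂_1 factors > 1: none. So H_0 = Z^2.
H_1: b_1 = 20 − 9 − 10 = 1; torsion from ∂_2 factors > 1: [2]. So H_1 = Z × Z/2.
H_2: b_2 = 10 − 10 − 0 = 0; torsion from ∂_3 factors > 1: none. So H_2 = 0.

H_0 = Z^2,  H_1 = Z × Z/2,  H_2 = 0.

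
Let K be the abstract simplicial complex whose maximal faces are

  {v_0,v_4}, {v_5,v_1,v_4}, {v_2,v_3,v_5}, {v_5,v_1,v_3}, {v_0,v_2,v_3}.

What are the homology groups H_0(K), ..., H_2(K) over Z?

K has 6 vertices, 10 edges, 4 triangles.
rank ∂_0 = 0, rank ∂_1 = 5 ⇒ b_0 = 6 − 0 − 5 = 1; all invariant factors of ∂_1 are 1 so no torsion. So H_0 ≅ Z.
rank ∂_1 = 5, rank ∂_2 = 4 ⇒ b_1 = 10 − 5 − 4 = 1; all invariant factors of ∂_2 are 1 so no torsion. So H_1 ≅ Z.
rank ∂_2 = 4, rank ∂_3 = 0 ⇒ b_2 = 4 − 4 − 0 = 0. So H_2 ≅ 0.

H_0 = Z,  H_1 = Z,  H_2 = 0.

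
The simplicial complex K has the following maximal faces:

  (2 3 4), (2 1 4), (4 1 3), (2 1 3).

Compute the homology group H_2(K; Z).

Fix the vertex order 1 < 2 < 3 < 4 and write every simplex with vertices in increasing order. Then dim K = 2 and the simplices of K are:

  0-simplices (4): [1], [2], [3], [4]
  1-simplices (6): [1,2], [1,3], [1,4], [2,3], [2,4], [3,4]
  2-simplices (4): [1,2,3], [1,2,4], [1,3,4], [2,3,4]

Hence C_0 ≅ Z^4, C_1 ≅ Z^6, C_2 ≅ Z^4.

∂_1: C_1 → C_0 maps an edge to its endpoints' difference, ∂[p,q] = q − p.
As a 4×6 matrix over Z this has rank 3, with invariant factors (1,1,1).

Boundary ∂_2: C_2 → C_1 maps a triangle to the signed sum of its edges. For instance
  ∂[1,2,3] = [2,3] − [1,3] + [1,2],
  ∂[1,2,4] = [2,4] − [1,4] + [1,2].
The 6×4 boundary matrix has rank 3 and Smith normal form diag(1,1,1).

Reading off H_k = ker ∂_k / im ∂_{k+1}:

  H_2: rank ker ∂_2 − rank ∂_3 = (4 − 3) − 0 = 1, and there is no ∂_3, so H_2 = Z.

H_2 = Z.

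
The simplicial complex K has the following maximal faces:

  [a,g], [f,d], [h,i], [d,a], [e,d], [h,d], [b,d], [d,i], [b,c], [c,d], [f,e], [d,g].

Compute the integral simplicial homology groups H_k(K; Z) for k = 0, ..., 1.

H_0 ≅ Z,  H_1 ≅ Z^4.

Fix the vertex order a < b < c < d < e < f < g < h < i and write every simplex with vertices in increasing order. Then dim K = 1 and the simplices of K are:

  0-simplices (9): a, b, c, d, e, f, g, h, i
  1-simplices (12): ad, ag, bc, bd, cd, de, df, dg, dh, di, ef, hi

so the chain groups are C_0 ≅ Z^9, C_1 ≅ Z^12.

The boundary map ∂_1: C_1 → C_0 maps an edge to its endpoints' difference, ∂[p,q] = q − p. For instance
  ∂bd = d − b.
The resulting 9×12 matrix has rank 8, and its Smith normal form has invariant factors (1,1,1,1,1,1,1,1).

From H_k ≅ ker(∂_k) / im(∂_{k+1}) we obtain:

  H_0: rank C_0 − rank ∂_1 = 9 − 8 = 1, and the invariant factors of ∂_1 are all 1, so H_0 ≅ Z.
  H_1: rank ker ∂_1 − rank ∂_2 = (12 − 8) − 0 = 4, and there is no ∂_2, so H_1 ≅ Z^4.

(K is a triangulation of a wedge of 4 circles.)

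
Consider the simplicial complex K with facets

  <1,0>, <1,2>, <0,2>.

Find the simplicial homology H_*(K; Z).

K has 3 vertices, 3 edges.
rank ∂_0 = 0, rank ∂_1 = 2 ⇒ b_0 = 3 − 0 − 2 = 1; all invariant factors of ∂_1 are 1 so no torsion. So H_0 = Z.
rank ∂_1 = 2, rank ∂_2 = 0 ⇒ b_1 = 3 − 2 − 0 = 1. So H_1 = Z.

H_0 = Z,  H_1 = Z.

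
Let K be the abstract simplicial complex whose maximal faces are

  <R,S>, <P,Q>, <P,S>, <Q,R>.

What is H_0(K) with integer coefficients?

Fix the vertex order P < Q < R < S and write every simplex with vertices in increasing order. Then dim K = 1 and the simplices of K are:

  0-simplices (4): P, Q, R, S
  1-simplices (4): PQ, PS, QR, RS

giving chain groups C_0 ≅ Z^4, C_1 ≅ Z^4.

∂_1: C_1 → C_0 sends each edge [p,q] (with p < q) to q − p. For instance
  ∂PQ = Q − P.
The 4×4 boundary matrix has rank 3 and Smith normal form diag(1,1,1).

Reading off H_k = ker ∂_k / im ∂_{k+1}:

  H_0: rank C_0 − rank ∂_1 = 4 − 3 = 1, and the invariant factors of ∂_1 are all 1, so H_0 = Z.

H_0 ≅ Z.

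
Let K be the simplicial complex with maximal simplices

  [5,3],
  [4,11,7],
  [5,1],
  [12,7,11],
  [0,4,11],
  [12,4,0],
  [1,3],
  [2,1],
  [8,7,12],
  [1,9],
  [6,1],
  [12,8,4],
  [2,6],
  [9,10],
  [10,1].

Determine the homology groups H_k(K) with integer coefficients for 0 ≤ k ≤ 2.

Take the total order 0 < 1 < 2 < 3 < 4 < 5 < 6 < 7 < 8 < 9 < 10 < 11 < 12 on the vertex set. Then K (dimension 2) consists of the simplices:

  0-simplices (13): [0], [1], [2], [3], [4], [5], [6], [7], [8], [9], [10], [11], [12]
  1-simplices (21): [0,4], [0,11], [0,12], [1,2], [1,3], [1,5], [1,6], [1,9], [1,10], [2,6], [3,5], [4,7], [4,8], [4,11], [4,12], [7,8], [7,11], [7,12], [8,12], [9,10], [11,12]
  2-simplices (6): [0,4,11], [0,4,12], [4,7,11], [4,8,12], [7,8,12], [7,11,12]

giving chain groups C_0 ≅ Z^13, C_1 ≅ Z^21, C_2 ≅ Z^6.

Boundary ∂_1: C_1 → C_0 sends each edge [p,q] (with p < q) to q − p.
This gives a 13×21 integer matrix of rank 11; reducing to Smith normal form yields diagonal entries (1,1,1,1,1,1,1,1,1,1,1).

Boundary ∂_2: C_2 → C_1 acts by ∂[p,q,r] = [q,r] − [p,r] + [p,q]. For instance
  ∂[0,4,12] = [4,12] − [0,12] + [0,4],
  ∂[0,4,11] = [4,11] − [0,11] + [0,4].
The resulting 21×6 matrix has rank 6, and its Smith normal form has invariant factors (1,1,1,1,1,1).

From H_k ≅ ker(∂_k) / im(∂_{k+1}) we obtain:

  H_0: rank C_0 − rank ∂_1 = 13 − 11 = 2, and the invariant factors of ∂_1 are all 1, so H_0 ≅ Z^2.
  H_1: rank ker ∂_1 − rank ∂_2 = (21 − 11) − 6 = 4, and the invariant factors of ∂_2 are all 1, so H_1 ≅ Z^4.
  H_2: rank ker ∂_2 − rank ∂_3 = (6 − 6) − 0 = 0, and there is no ∂_3, so H_2 ≅ 0.

H_0 = Z^2,  H_1 = Z^4,  H_2 = 0.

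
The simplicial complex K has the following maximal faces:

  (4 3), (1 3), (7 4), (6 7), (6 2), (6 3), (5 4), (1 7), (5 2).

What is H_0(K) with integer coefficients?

H_0 ≅ Z.

Fix the vertex order 1 < 2 < 3 < 4 < 5 < 6 < 7 and write every simplex with vertices in increasing order. Then dim K = 1 and the simplices of K are:

  0-simplices (7): [1], [2], [3], [4], [5], [6], [7]
  1-simplices (9): [1,3], [1,7], [2,5], [2,6], [3,4], [3,6], [4,5], [4,7], [6,7]

so the chain groups are C_0 ≅ Z^7, C_1 ≅ Z^9.

Boundary ∂_1: C_1 → C_0 is given by ∂[p,q] = [q] − [p]. For instance
  ∂[4,7] = [7] − [4].
The resulting 7×9 matrix has rank 6, and its Smith normal form has invariant factors (1,1,1,1,1,1).

Computing H_k = (kernel of ∂_k) / (image of ∂_{k+1}):

  H_0: rank C_0 − rank ∂_1 = 7 − 6 = 1, and the invariant factors of ∂_1 are all 1, so H_0 = Z.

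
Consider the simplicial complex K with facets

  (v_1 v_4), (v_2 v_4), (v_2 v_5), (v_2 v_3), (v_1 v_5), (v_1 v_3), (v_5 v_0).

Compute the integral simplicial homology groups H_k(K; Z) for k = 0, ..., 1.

K has 6 vertices, 7 edges.
rank ∂_0 = 0, rank ∂_1 = 5 ⇒ b_0 = 6 − 0 − 5 = 1; all invariant factors of ∂_1 are 1 so no torsion. So H_0 ≅ Z.
rank ∂_1 = 5, rank ∂_2 = 0 ⇒ b_1 = 7 − 5 − 0 = 2. So H_1 ≅ Z^2.

H_0 ≅ Z,  H_1 ≅ Z^2.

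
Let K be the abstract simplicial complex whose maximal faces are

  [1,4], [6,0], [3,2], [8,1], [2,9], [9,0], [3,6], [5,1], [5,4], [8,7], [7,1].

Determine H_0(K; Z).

H_0 = Z^2.

We work with the vertex ordering 0 < 1 < 2 < 3 < 4 < 5 < 6 < 7 < 8 < 9. The simplices of K, each written with vertices in increasing order, are:

  0-simplices (10): [0], [1], [2], [3], [4], [5], [6], [7], [8], [9]
  1-simplices (11): [0,6], [0,9], [1,4], [1,5], [1,7], [1,8], [2,3], [2,9], [3,6], [4,5], [7,8]

giving chain groups C_0 ≅ Z^10, C_1 ≅ Z^11.

Boundary ∂_1: C_1 → C_0 sends each edge [p,q] (with p < q) to q − p. For instance
  ∂[1,5] = [5] − [1].
This gives a 10×11 integer matrix of rank 8; reducing to Smith normal form yields diagonal entries (1,1,1,1,1,1,1,1).

Reading off H_k = ker ∂_k / im ∂_{k+1}:

  H_0: rank C_0 − rank ∂_1 = 10 − 8 = 2, and the invariant factors of ∂_1 are all 1, so H_0 ≅ Z^2.

(K is a triangulation of the disjoint union of a wedge of 2 circles and the circle S^1.)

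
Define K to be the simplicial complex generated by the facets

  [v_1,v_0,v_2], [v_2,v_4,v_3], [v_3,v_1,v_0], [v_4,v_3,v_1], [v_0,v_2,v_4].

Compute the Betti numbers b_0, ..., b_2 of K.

b_0 = 1, b_1 = 1, b_2 = 0.

Fix the vertex order v_0 < v_1 < v_2 < v_3 < v_4 and write every simplex with vertices in increasing order. Then dim K = 2 and the simplices of K are:

  0-simplices (5): [v_0], [v_1], [v_2], [v_3], [v_4]
  1-simplices (10): [v_0,v_1], [v_0,v_2], [v_0,v_3], [v_0,v_4], [v_1,v_2], [v_1,v_3], [v_1,v_4], [v_2,v_3], [v_2,v_4], [v_3,v_4]
  2-simplices (5): [v_0,v_1,v_2], [v_0,v_1,v_3], [v_0,v_2,v_4], [v_1,v_3,v_4], [v_2,v_3,v_4]

giving chain groups C_0 ≅ Z^5, C_1 ≅ Z^10, C_2 ≅ Z^5.

Boundary ∂_1: C_1 → C_0 is given by ∂[p,q] = [q] − [p].
The resulting 5×10 matrix has rank 4, and its Smith normal form has invariant factors (1,1,1,1).

Boundary ∂_2: C_2 → C_1 sends each 2-simplex [p,q,r] to [q,r] − [p,r] + [p,q]. For instance
  ∂[v_1,v_3,v_4] = [v_3,v_4] − [v_1,v_4] + [v_1,v_3],
  ∂[v_0,v_1,v_3] = [v_1,v_3] − [v_0,v_3] + [v_0,v_1].
The resulting 10×5 matrix has rank 5, and its Smith normal form has invariant factors (1,1,1,1,1).

Now H_k = ker ∂_k / im ∂_{k+1}, so:

  H_0: rank C_0 − rank ∂_1 = 5 − 4 = 1, and the invariant factors of ∂_1 are all 1, so H_0 ≅ Z.
  H_1: rank ker ∂_1 − rank ∂_2 = (10 − 4) − 5 = 1, and the invariant factors of ∂_2 are all 1, so H_1 ≅ Z.
  H_2: rank ker ∂_2 − rank ∂_3 = (5 − 5) − 0 = 0, and there is no ∂_3, so H_2 ≅ 0.

Hence the Betti numbers are b_0 = 1, b_1 = 1, b_2 = 0.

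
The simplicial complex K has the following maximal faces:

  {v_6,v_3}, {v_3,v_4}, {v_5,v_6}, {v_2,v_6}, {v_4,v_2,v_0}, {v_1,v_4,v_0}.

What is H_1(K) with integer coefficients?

H_1 ≅ Z.

Fix the vertex order v_0 < v_1 < v_2 < v_3 < v_4 < v_5 < v_6 and write every simplex with vertices in increasing order. Then dim K = 2 and the simplices of K are:

  0-simplices (7): [v_0], [v_1], [v_2], [v_3], [v_4], [v_5], [v_6]
  1-simplices (9): [v_0,v_1], [v_0,v_2], [v_0,v_4], [v_1,v_4], [v_2,v_4], [v_2,v_6], [v_3,v_4], [v_3,v_6], [v_5,v_6]
  2-simplices (2): [v_0,v_1,v_4], [v_0,v_2,v_4]

Hence C_0 ≅ Z^7, C_1 ≅ Z^9, C_2 ≅ Z^2.

Boundary ∂_1: C_1 → C_0 maps an edge to its endpoints' difference, ∂[p,q] = q − p. For instance
  ∂[v_1,v_4] = [v_4] − [v_1].
This gives a 7×9 integer matrix of rank 6; reducing to Smith normal form yields diagonal entries (1,1,1,1,1,1).

Boundary ∂_2: C_2 → C_1 sends each 2-simplex [p,q,r] to [q,r] − [p,r] + [p,q]. For instance
  ∂[v_0,v_2,v_4] = [v_2,v_4] − [v_0,v_4] + [v_0,v_2],
  ∂[v_0,v_1,v_4] = [v_1,v_4] − [v_0,v_4] + [v_0,v_1].
The 9×2 boundary matrix has rank 2 and Smith normal form diag(1,1).

From H_k ≅ ker(∂_k) / im(∂_{k+1}) we obtain:

  H_1: rank ker ∂_1 − rank ∂_2 = (9 − 6) − 2 = 1, and the invariant factors of ∂_2 are all 1, so H_1 = Z.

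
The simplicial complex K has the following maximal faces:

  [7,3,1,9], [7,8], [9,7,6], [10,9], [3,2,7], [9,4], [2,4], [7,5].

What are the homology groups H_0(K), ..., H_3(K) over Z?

H_0 = Z,  H_1 = Z,  H_2 = 0,  H_3 = 0.

Order the vertices as 1 < 2 < 3 < 4 < 5 < 6 < 7 < 8 < 9 < 10. Listing each simplex with vertices in this order, K has dimension 3 with simplices:

  0-simplices (10): [1], [2], [3], [4], [5], [6], [7], [8], [9], [10]
  1-simplices (15): [1,3], [1,7], [1,9], [2,3], [2,4], [2,7], [3,7], [3,9], [4,9], [5,7], [6,7], [6,9], [7,8], [7,9], [9,10]
  2-simplices (6): [1,3,7], [1,3,9], [1,7,9], [2,3,7], [3,7,9], [6,7,9]
  3-simplices (1): [1,3,7,9]

giving chain groups C_0 ≅ Z^10, C_1 ≅ Z^15, C_2 ≅ Z^6, C_3 ≅ Z^1.

Boundary ∂_1: C_1 → C_0 is given by ∂[p,q] = [q] − [p].
As a 10×15 matrix over Z this has rank 9, with invariant factors (1,1,1,1,1,1,1,1,1).

Boundary ∂_2: C_2 → C_1 acts by ∂[p,q,r] = [q,r] − [p,r] + [p,q]. For instance
  ∂[1,3,7] = [3,7] − [1,7] + [1,3],
  ∂[6,7,9] = [7,9] − [6,9] + [6,7].
As a 15×6 matrix over Z this has rank 5, with invariant factors (1,1,1,1,1).

∂_3: C_3 → C_2 sends each 3-simplex σ to the alternating sum Σ_i (−1)^i (σ with its i-th vertex removed). For instance
  ∂[1,3,7,9] = [3,7,9] − [1,7,9] + [1,3,9] − [1,3,7].
This gives a 6×1 integer matrix of rank 1; reducing to Smith normal form yields diagonal entries (1).

Computing H_k = (kernel of ∂_k) / (image of ∂_{k+1}):

  H_0: rank C_0 − rank ∂_1 = 10 − 9 = 1, and the invariant factors of ∂_1 are all 1, so H_0 = Z.
  H_1: rank ker ∂_1 − rank ∂_2 = (15 − 9) − 5 = 1, and the invariant factors of ∂_2 are all 1, so H_1 = Z.
  H_2: rank ker ∂_2 − rank ∂_3 = (6 − 5) − 1 = 0, and the invariant factors of ∂_3 are all 1, so H_2 = 0.
  H_3: rank ker ∂_3 − rank ∂_4 = (1 − 1) − 0 = 0, and there is no ∂_4, so H_3 = 0.

As a check, the Euler characteristic is 10 − 15 + 6 − 1 = 0, which agrees with 1 − 1 + 0 − 0 = 0.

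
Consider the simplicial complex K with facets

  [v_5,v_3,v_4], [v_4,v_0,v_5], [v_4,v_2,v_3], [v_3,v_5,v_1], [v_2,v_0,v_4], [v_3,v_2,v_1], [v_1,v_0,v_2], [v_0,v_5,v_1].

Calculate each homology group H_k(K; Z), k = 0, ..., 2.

Fix the vertex order v_0 < v_1 < v_2 < v_3 < v_4 < v_5 and write every simplex with vertices in increasing order. Then dim K = 2 and the simplices of K are:

  0-simplices (6): [v_0], [v_1], [v_2], [v_3], [v_4], [v_5]
  1-simplices (12): [v_0,v_1], [v_0,v_2], [v_0,v_4], [v_0,v_5], [v_1,v_2], [v_1,v_3], [v_1,v_5], [v_2,v_3], [v_2,v_4], [v_3,v_4], [v_3,v_5], [v_4,v_5]
  2-simplices (8): [v_0,v_1,v_2], [v_0,v_1,v_5], [v_0,v_2,v_4], [v_0,v_4,v_5], [v_1,v_2,v_3], [v_1,v_3,v_5], [v_2,v_3,v_4], [v_3,v_4,v_5]

so the chain groups are C_0 ≅ Z^6, C_1 ≅ Z^12, C_2 ≅ Z^8.

The boundary map ∂_1: C_1 → C_0 is given by ∂[p,q] = [q] − [p]. For instance
  ∂[v_0,v_1] = [v_1] − [v_0].
As a 6×12 matrix over Z this has rank 5, with invariant factors (1,1,1,1,1).

Boundary ∂_2: C_2 → C_1 sends each 2-simplex [p,q,r] to [q,r] − [p,r] + [p,q]. For instance
  ∂[v_1,v_2,v_3] = [v_2,v_3] − [v_1,v_3] + [v_1,v_2],
  ∂[v_0,v_1,v_5] = [v_1,v_5] − [v_0,v_5] + [v_0,v_1].
The resulting 12×8 matrix has rank 7, and its Smith normal form has invariant factors (1,1,1,1,1,1,1).

From H_k ≅ ker(∂_k) / im(∂_{k+1}) we obtain:

  H_0: rank C_0 − rank ∂_1 = 6 − 5 = 1, and the invariant factors of ∂_1 are all 1, so H_0 ≅ Z.
  H_1: rank ker ∂_1 − rank ∂_2 = (12 − 5) − 7 = 0, and the invariant factors of ∂_2 are all 1, so H_1 ≅ 0.
  H_2: rank ker ∂_2 − rank ∂_3 = (8 − 7) − 0 = 1, and there is no ∂_3, so H_2 ≅ Z.

H_0 ≅ Z,  H_1 = 0,  H_2 ≅ Z.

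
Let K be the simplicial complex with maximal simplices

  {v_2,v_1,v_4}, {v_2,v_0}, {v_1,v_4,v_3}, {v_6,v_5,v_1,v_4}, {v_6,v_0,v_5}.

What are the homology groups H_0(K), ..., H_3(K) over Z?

Take the total order v_0 < v_1 < v_2 < v_3 < v_4 < v_5 < v_6 on the vertex set. Then K (dimension 3) consists of the simplices:

  0-simplices (7): [v_0], [v_1], [v_2], [v_3], [v_4], [v_5], [v_6]
  1-simplices (13): [v_0,v_2], [v_0,v_5], [v_0,v_6], [v_1,v_2], [v_1,v_3], [v_1,v_4], [v_1,v_5], [v_1,v_6], [v_2,v_4], [v_3,v_4], [v_4,v_5], [v_4,v_6], [v_5,v_6]
  2-simplices (7): [v_0,v_5,v_6], [v_1,v_2,v_4], [v_1,v_3,v_4], [v_1,v_4,v_5], [v_1,v_4,v_6], [v_1,v_5,v_6], [v_4,v_5,v_6]
  3-simplices (1): [v_1,v_4,v_5,v_6]

so the chain groups are C_0 ≅ Z^7, C_1 ≅ Z^13, C_2 ≅ Z^7, C_3 ≅ Z^1.

∂_1: C_1 → C_0 sends each edge [p,q] (with p < q) to q − p. For instance
  ∂[v_4,v_6] = [v_6] − [v_4].
This gives a 7×13 integer matrix of rank 6; reducing to Smith normal form yields diagonal entries (1,1,1,1,1,1).

∂_2: C_2 → C_1 maps a triangle to the signed sum of its edges. For instance
  ∂[v_0,v_5,v_6] = [v_5,v_6] − [v_0,v_6] + [v_0,v_5],
  ∂[v_1,v_2,v_4] = [v_2,v_4] − [v_1,v_4] + [v_1,v_2].
The 13×7 boundary matrix has rank 6 and Smith normal form diag(1,1,1,1,1,1).

The boundary map ∂_3: C_3 → C_2 sends each 3-simplex σ to the alternating sum Σ_i (−1)^i (σ with its i-th vertex removed). For instance
  ∂[v_1,v_4,v_5,v_6] = [v_4,v_5,v_6] − [v_1,v_5,v_6] + [v_1,v_4,v_6] − [v_1,v_4,v_5].
As a 7×1 matrix over Z this has rank 1, with invariant factors (1).

Computing H_k = (kernel of ∂_k) / (image of ∂_{k+1}):

  H_0: rank C_0 − rank ∂_1 = 7 − 6 = 1, and the invariant factors of ∂_1 are all 1, so H_0 ≅ Z.
  H_1: rank ker ∂_1 − rank ∂_2 = (13 − 6) − 6 = 1, and the invariant factors of ∂_2 are all 1, so H_1 ≅ Z.
  H_2: rank ker ∂_2 − rank ∂_3 = (7 − 6) − 1 = 0, and the invariant factors of ∂_3 are all 1, so H_2 ≅ 0.
  H_3: rank ker ∂_3 − rank ∂_4 = (1 − 1) − 0 = 0, and there is no ∂_4, so H_3 ≅ 0.

As a check, the Euler characteristic is 7 − 13 + 7 − 1 = 0, which agrees with 1 − 1 + 0 − 0 = 0.

H_0 ≅ Z,  H_1 ≅ Z,  H_2 = 0,  H_3 = 0.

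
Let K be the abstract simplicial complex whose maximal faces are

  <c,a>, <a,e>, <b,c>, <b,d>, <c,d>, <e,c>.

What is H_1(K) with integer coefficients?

H_1 ≅ Z^2.

Take the total order a < b < c < d < e on the vertex set. Then K (dimension 1) consists of the simplices:

  0-simplices (5): a, b, c, d, e
  1-simplices (6): ac, ae, bc, bd, cd, ce

so the chain groups are C_0 ≅ Z^5, C_1 ≅ Z^6.

Boundary ∂_1: C_1 → C_0 is given by ∂[p,q] = [q] − [p].
The resulting 5×6 matrix has rank 4, and its Smith normal form has invariant factors (1,1,1,1).

From H_k ≅ ker(∂_k) / im(∂_{k+1}) we obtain:

  H_1: rank ker ∂_1 − rank ∂_2 = (6 − 4) − 0 = 2, and there is no ∂_2, so H_1 = Z^2.

(K is a triangulation of a wedge of 2 circles.)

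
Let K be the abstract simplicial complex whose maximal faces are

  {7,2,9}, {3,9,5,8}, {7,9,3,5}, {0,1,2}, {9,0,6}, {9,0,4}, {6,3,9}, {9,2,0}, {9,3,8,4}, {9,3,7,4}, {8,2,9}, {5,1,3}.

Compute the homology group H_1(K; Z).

Order the vertices as 0 < 1 < 2 < 3 < 4 < 5 < 6 < 7 < 8 < 9. Listing each simplex with vertices in this order, K has dimension 3 with simplices:

  0-simplices (10): [0], [1], [2], [3], [4], [5], [6], [7], [8], [9]
  1-simplices (26): (26 of them)
  2-simplices (20): (20 of them)
  3-simplices (4): [3,4,7,9], [3,4,8,9], [3,5,7,9], [3,5,8,9]

giving chain groups C_0 ≅ Z^10, C_1 ≅ Z^26, C_2 ≅ Z^20, C_3 ≅ Z^4.

∂_1: C_1 → C_0 is given by ∂[p,q] = [q] − [p]. For instance
  ∂[1,2] = [2] − [1].
The 10×26 boundary matrix has rank 9 and Smith normal form diag(1,1,1,1,1,1,1,1,1).

The boundary map ∂_2: C_2 → C_1 sends each 2-simplex [p,q,r] to [q,r] − [p,r] + [p,q]. For instance
  ∂[3,5,8] = [5,8] − [3,8] + [3,5],
  ∂[3,5,7] = [5,7] − [3,7] + [3,5].
The resulting 26×20 matrix has rank 16, and its Smith normal form has invariant factors (1,1,1,1,1,1,1,1,1,1,1,1,1,1,1,1).

∂_3: C_3 → C_2 sends each 3-simplex σ to the alternating sum Σ_i (−1)^i (σ with its i-th vertex removed). For instance
  ∂[3,4,7,9] = [4,7,9] − [3,7,9] + [3,4,9] − [3,4,7],
  ∂[3,4,8,9] = [4,8,9] − [3,8,9] + [3,4,9] − [3,4,8].
The resulting 20×4 matrix has rank 4, and its Smith normal form has invariant factors (1,1,1,1).

Computing H_k = (kernel of ∂_k) / (image of ∂_{k+1}):

  H_1: rank ker ∂_1 − rank ∂_2 = (26 − 9) − 16 = 1, and the invariant factors of ∂_2 are all 1, so H_1 ≅ Z.

H_1 ≅ Z.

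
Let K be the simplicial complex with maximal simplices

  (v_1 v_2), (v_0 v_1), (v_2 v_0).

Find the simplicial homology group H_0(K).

H_0 ≅ Z.

Fix the vertex order v_0 < v_1 < v_2 and write every simplex with vertices in increasing order. Then dim K = 1 and the simplices of K are:

  0-simplices (3): [v_0], [v_1], [v_2]
  1-simplices (3): [v_0,v_1], [v_0,v_2], [v_1,v_2]

so the chain groups are C_0 ≅ Z^3, C_1 ≅ Z^3.

∂_1: C_1 → C_0 sends each edge [p,q] (with p < q) to q − p.
The resulting 3×3 matrix has rank 2, and its Smith normal form has invariant factors (1,1).

Computing H_k = (kernel of ∂_k) / (image of ∂_{k+1}):

  H_0: rank C_0 − rank ∂_1 = 3 − 2 = 1, and the invariant factors of ∂_1 are all 1, so H_0 = Z.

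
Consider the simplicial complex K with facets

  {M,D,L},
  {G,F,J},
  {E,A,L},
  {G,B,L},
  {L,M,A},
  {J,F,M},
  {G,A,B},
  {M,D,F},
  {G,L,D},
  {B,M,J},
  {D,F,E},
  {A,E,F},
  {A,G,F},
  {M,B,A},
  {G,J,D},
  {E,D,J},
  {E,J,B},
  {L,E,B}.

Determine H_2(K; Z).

H_2 = 0.

Fix the vertex order A < B < D < E < F < G < J < L < M and write every simplex with vertices in increasing order. Then dim K = 2 and the simplices of K are:

  0-simplices (9): A, B, D, E, F, G, J, L, M
  1-simplices (27): AB, AE, AF, AG, AL, AM, BE, BG, BJ, BL, BM, DE, DF, DG, DJ, DL, DM, EF, EJ, EL, FG, FJ, FM, GJ, GL, JM, LM
  2-simplices (18): ABG, ABM, AEF, AEL, AFG, ALM, BEJ, BEL, BGL, BJM, DEF, DEJ, DFM, DGJ, DGL, DLM, FGJ, FJM

Hence C_0 ≅ Z^9, C_1 ≅ Z^27, C_2 ≅ Z^18.

∂_1: C_1 → C_0 sends each edge [p,q] (with p < q) to q − p.
The resulting 9×27 matrix has rank 8, and its Smith normal form has invariant factors (1,1,1,1,1,1,1,1).

Boundary ∂_2: C_2 → C_1 maps a triangle to the signed sum of its edges. For instance
  ∂DEF = EF − DF + DE,
  ∂DGL = GL − DL + DG.
This gives a 27×18 integer matrix of rank 18; reducing to Smith normal form yields diagonal entries (1,1,1,1,1,1,1,1,1,1,1,1,1,1,1,1,1,2).

Reading off H_k = ker ∂_k / im ∂_{k+1}:

  H_2: rank ker ∂_2 − rank ∂_3 = (18 − 18) − 0 = 0, and there is no ∂_3, so H_2 ≅ 0.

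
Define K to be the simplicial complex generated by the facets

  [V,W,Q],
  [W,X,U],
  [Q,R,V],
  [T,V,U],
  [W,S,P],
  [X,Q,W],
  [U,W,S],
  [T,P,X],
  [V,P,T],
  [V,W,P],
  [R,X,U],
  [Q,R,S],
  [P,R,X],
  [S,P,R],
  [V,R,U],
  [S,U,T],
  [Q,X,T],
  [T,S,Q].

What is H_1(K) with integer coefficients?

H_1 = Z^2.

Fix the vertex order P < Q < R < S < T < U < V < W < X and write every simplex with vertices in increasing order. Then dim K = 2 and the simplices of K are:

  0-simplices (9): P, Q, R, S, T, U, V, W, X
  1-simplices (27): PR, PS, PT, PV, PW, PX, QR, QS, QT, QV, QW, QX, RS, RU, RV, RX, ST, SU, SW, TU, TV, TX, UV, UW, UX, VW, WX
  2-simplices (18): PRS, PRX, PSW, PTV, PTX, PVW, QRS, QRV, QST, QTX, QVW, QWX, RUV, RUX, STU, SUW, TUV, UWX

Hence C_0 ≅ Z^9, C_1 ≅ Z^27, C_2 ≅ Z^18.

∂_1: C_1 → C_0 is given by ∂[p,q] = [q] − [p].
The resulting 9×27 matrix has rank 8, and its Smith normal form has invariant factors (1,1,1,1,1,1,1,1).

Boundary ∂_2: C_2 → C_1 sends each 2-simplex [p,q,r] to [q,r] − [p,r] + [p,q]. For instance
  ∂QWX = WX − QX + QW,
  ∂QRS = RS − QS + QR.
As a 27×18 matrix over Z this has rank 17, with invariant factors (1,1,1,1,1,1,1,1,1,1,1,1,1,1,1,1,1).

From H_k ≅ ker(∂_k) / im(∂_{k+1}) we obtain:

  H_1: rank ker ∂_1 − rank ∂_2 = (27 − 8) − 17 = 2, and the invariant factors of ∂_2 are all 1, so H_1 ≅ Z^2.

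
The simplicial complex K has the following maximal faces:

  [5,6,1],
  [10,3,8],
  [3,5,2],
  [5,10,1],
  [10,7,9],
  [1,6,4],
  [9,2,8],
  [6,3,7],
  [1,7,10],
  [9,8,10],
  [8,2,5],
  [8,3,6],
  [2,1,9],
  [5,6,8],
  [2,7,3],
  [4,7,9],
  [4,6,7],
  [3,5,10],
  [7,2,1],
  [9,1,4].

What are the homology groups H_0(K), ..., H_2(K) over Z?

Fix the vertex order 1 < 2 < 3 < 4 < 5 < 6 < 7 < 8 < 9 < 10 and write every simplex with vertices in increasing order. Then dim K = 2 and the simplices of K are:

  0-simplices (10): [1], [2], [3], [4], [5], [6], [7], [8], [9], [10]
  1-simplices (30): (30 of them)
  2-simplices (20): (20 of them)

so the chain groups are C_0 ≅ Z^10, C_1 ≅ Z^30, C_2 ≅ Z^20.

∂_1: C_1 → C_0 is given by ∂[p,q] = [q] − [p].
The 10×30 boundary matrix has rank 9 and Smith normal form diag(1,1,1,1,1,1,1,1,1).

∂_2: C_2 → C_1 sends each 2-simplex [p,q,r] to [q,r] − [p,r] + [p,q]. For instance
  ∂[7,9,10] = [9,10] − [7,10] + [7,9],
  ∂[2,5,8] = [5,8] − [2,8] + [2,5].
The 30×20 boundary matrix has rank 20 and Smith normal form diag(1,1,1,1,1,1,1,1,1,1,1,1,1,1,1,1,1,1,1,2).

Reading off H_k = ker ∂_k / im ∂_{k+1}:

  H_0: rank C_0 − rank ∂_1 = 10 − 9 = 1, and the invariant factors of ∂_1 are all 1, so H_0 ≅ Z.
  H_1: rank ker ∂_1 − rank ∂_2 = (30 − 9) − 20 = 1, and ∂_2 has invariant factor 2 > 1, so H_1 ≅ Z ⊕ Z_2.
  H_2: rank ker ∂_2 − rank ∂_3 = (20 − 20) − 0 = 0, and there is no ∂_3, so H_2 ≅ 0.

As a check, the Euler characteristic is 10 − 30 + 20 = 0, which agrees with 1 − 1 + 0 = 0.

H_0 = Z,  H_1 = Z ⊕ Z_2,  H_2 = 0.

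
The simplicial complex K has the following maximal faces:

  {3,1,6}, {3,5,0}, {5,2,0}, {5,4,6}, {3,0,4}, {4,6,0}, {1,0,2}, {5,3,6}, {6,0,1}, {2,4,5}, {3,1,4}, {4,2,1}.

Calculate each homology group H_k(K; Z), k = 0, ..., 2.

Order the vertices as 0 < 1 < 2 < 3 < 4 < 5 < 6. Listing each simplex with vertices in this order, K has dimension 2 with simplices:

  0-simplices (7): [0], [1], [2], [3], [4], [5], [6]
  1-simplices (18): [0,1], [0,2], [0,3], [0,4], [0,5], [0,6], [1,2], [1,3], [1,4], [1,6], [2,4], [2,5], [3,4], [3,5], [3,6], [4,5], [4,6], [5,6]
  2-simplices (12): [0,1,2], [0,1,6], [0,2,5], [0,3,4], [0,3,5], [0,4,6], [1,2,4], [1,3,4], [1,3,6], [2,4,5], [3,5,6], [4,5,6]

Hence C_0 ≅ Z^7, C_1 ≅ Z^18, C_2 ≅ Z^12.

The boundary map ∂_1: C_1 → C_0 sends each edge [p,q] (with p < q) to q − p. For instance
  ∂[4,5] = [5] − [4].
As a 7×18 matrix over Z this has rank 6, with invariant factors (1,1,1,1,1,1).

Boundary ∂_2: C_2 → C_1 maps a triangle to the signed sum of its edges. For instance
  ∂[3,5,6] = [5,6] − [3,6] + [3,5],
  ∂[0,4,6] = [4,6] − [0,6] + [0,4].
The resulting 18×12 matrix has rank 12, and its Smith normal form has invariant factors (1,1,1,1,1,1,1,1,1,1,1,2).

Now H_k = ker ∂_k / im ∂_{k+1}, so:

  H_0: rank C_0 − rank ∂_1 = 7 − 6 = 1, and the invariant factors of ∂_1 are all 1, so H_0 = Z.
  H_1: rank ker ∂_1 − rank ∂_2 = (18 − 6) − 12 = 0, and ∂_2 has invariant factor 2 > 1, so H_1 = Z/2.
  H_2: rank ker ∂_2 − rank ∂_3 = (12 − 12) − 0 = 0, and there is no ∂_3, so H_2 = 0.

As a check, the Euler characteristic is 7 − 18 + 12 = 1, which agrees with 1 − 0 + 0 = 1.

H_0 = Z,  H_1 = Z/2,  H_2 = 0.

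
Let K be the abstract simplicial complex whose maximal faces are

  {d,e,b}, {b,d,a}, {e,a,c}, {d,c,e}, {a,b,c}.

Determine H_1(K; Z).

Fix the vertex order a < b < c < d < e and write every simplex with vertices in increasing order. Then dim K = 2 and the simplices of K are:

  0-simplices (5): a, b, c, d, e
  1-simplices (10): ab, ac, ad, ae, bc, bd, be, cd, ce, de
  2-simplices (5): abc, abd, ace, bde, cde

Hence C_0 ≅ Z^5, C_1 ≅ Z^10, C_2 ≅ Z^5.

∂_1: C_1 → C_0 maps an edge to its endpoints' difference, ∂[p,q] = q − p.
The resulting 5×10 matrix has rank 4, and its Smith normal form has invariant factors (1,1,1,1).

The boundary map ∂_2: C_2 → C_1 maps a triangle to the signed sum of its edges. For instance
  ∂bde = de − be + bd,
  ∂abc = bc − ac + ab.
The resulting 10×5 matrix has rank 5, and its Smith normal form has invariant factors (1,1,1,1,1).

Reading off H_k = ker ∂_k / im ∂_{k+1}:

  H_1: rank ker ∂_1 − rank ∂_2 = (10 − 4) − 5 = 1, and the invariant factors of ∂_2 are all 1, so H_1 = Z.

H_1 ≅ Z.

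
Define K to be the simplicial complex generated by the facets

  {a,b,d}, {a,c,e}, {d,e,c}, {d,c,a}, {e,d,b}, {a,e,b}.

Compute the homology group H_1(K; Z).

Order the vertices as a < b < c < d < e. Listing each simplex with vertices in this order, K has dimension 2 with simplices:

  0-simplices (5): a, b, c, d, e
  1-simplices (9): ab, ac, ad, ae, bd, be, cd, ce, de
  2-simplices (6): abd, abe, acd, ace, bde, cde

so the chain groups are C_0 ≅ Z^5, C_1 ≅ Z^9, C_2 ≅ Z^6.

The boundary map ∂_1: C_1 → C_0 is given by ∂[p,q] = [q] − [p]. For instance
  ∂be = e − b.
The resulting 5×9 matrix has rank 4, and its Smith normal form has invariant factors (1,1,1,1).

The boundary map ∂_2: C_2 → C_1 sends each 2-simplex [p,q,r] to [q,r] − [p,r] + [p,q]. For instance
  ∂ace = ce − ae + ac,
  ∂bde = de − be + bd.
As a 9×6 matrix over Z this has rank 5, with invariant factors (1,1,1,1,1).

Reading off H_k = ker ∂_k / im ∂_{k+1}:

  H_1: rank ker ∂_1 − rank ∂_2 = (9 − 4) − 5 = 0, and the invariant factors of ∂_2 are all 1, so H_1 ≅ 0.

H_1 = 0.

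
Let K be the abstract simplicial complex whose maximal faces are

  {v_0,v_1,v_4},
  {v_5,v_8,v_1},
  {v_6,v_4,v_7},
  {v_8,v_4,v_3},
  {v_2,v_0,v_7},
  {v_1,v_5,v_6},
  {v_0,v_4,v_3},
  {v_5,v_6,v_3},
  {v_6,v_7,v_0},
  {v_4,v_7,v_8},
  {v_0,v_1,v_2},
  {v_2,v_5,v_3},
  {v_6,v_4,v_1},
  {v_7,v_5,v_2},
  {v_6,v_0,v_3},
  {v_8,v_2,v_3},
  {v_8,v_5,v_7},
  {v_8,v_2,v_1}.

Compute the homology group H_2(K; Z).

H_2 ≅ 0.

We work with the vertex ordering v_0 < v_1 < v_2 < v_3 < v_4 < v_5 < v_6 < v_7 < v_8. The simplices of K, each written with vertices in increasing order, are:

  0-simplices (9): [v_0], [v_1], [v_2], [v_3], [v_4], [v_5], [v_6], [v_7], [v_8]
  1-simplices (27): (27 of them)
  2-simplices (18): (18 of them)

Hence C_0 ≅ Z^9, C_1 ≅ Z^27, C_2 ≅ Z^18.

The boundary map ∂_1: C_1 → C_0 is given by ∂[p,q] = [q] − [p]. For instance
  ∂[v_3,v_4] = [v_4] − [v_3].
As a 9×27 matrix over Z this has rank 8, with invariant factors (1,1,1,1,1,1,1,1).

Boundary ∂_2: C_2 → C_1 maps a triangle to the signed sum of its edges. For instance
  ∂[v_3,v_4,v_8] = [v_4,v_8] − [v_3,v_8] + [v_3,v_4],
  ∂[v_0,v_2,v_7] = [v_2,v_7] − [v_0,v_7] + [v_0,v_2].
As a 27×18 matrix over Z this has rank 18, with invariant factors (1,1,1,1,1,1,1,1,1,1,1,1,1,1,1,1,1,2).

Computing H_k = (kernel of ∂_k) / (image of ∂_{k+1}):

  H_2: rank ker ∂_2 − rank ∂_3 = (18 − 18) − 0 = 0, and there is no ∂_3, so H_2 ≅ 0.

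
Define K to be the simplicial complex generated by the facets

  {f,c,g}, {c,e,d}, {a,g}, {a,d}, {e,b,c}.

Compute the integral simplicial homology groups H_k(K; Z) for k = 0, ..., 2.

Fix the vertex order a < b < c < d < e < f < g and write every simplex with vertices in increasing order. Then dim K = 2 and the simplices of K are:

  0-simplices (7): a, b, c, d, e, f, g
  1-simplices (10): ad, ag, bc, be, cd, ce, cf, cg, de, fg
  2-simplices (3): bce, cde, cfg

Hence C_0 ≅ Z^7, C_1 ≅ Z^10, C_2 ≅ Z^3.

∂_1: C_1 → C_0 is given by ∂[p,q] = [q] − [p].
This gives a 7×10 integer matrix of rank 6; reducing to Smith normal form yields diagonal entries (1,1,1,1,1,1).

∂_2: C_2 → C_1 sends each 2-simplex [p,q,r] to [q,r] − [p,r] + [p,q]. For instance
  ∂cfg = fg − cg + cf,
  ∂bce = ce − be + bc.
The resulting 10×3 matrix has rank 3, and its Smith normal form has invariant factors (1,1,1).

Reading off H_k = ker ∂_k / im ∂_{k+1}:

  H_0: rank C_0 − rank ∂_1 = 7 − 6 = 1, and the invariant factors of ∂_1 are all 1, so H_0 ≅ Z.
  H_1: rank ker ∂_1 − rank ∂_2 = (10 − 6) − 3 = 1, and the invariant factors of ∂_2 are all 1, so H_1 ≅ Z.
  H_2: rank ker ∂_2 − rank ∂_3 = (3 − 3) − 0 = 0, and there is no ∂_3, so H_2 ≅ 0.

H_0 ≅ Z,  H_1 ≅ Z,  H_2 = 0.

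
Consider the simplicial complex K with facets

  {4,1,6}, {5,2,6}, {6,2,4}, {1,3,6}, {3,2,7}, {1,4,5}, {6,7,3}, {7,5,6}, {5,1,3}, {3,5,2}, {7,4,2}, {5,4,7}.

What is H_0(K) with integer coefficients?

We work with the vertex ordering 1 < 2 < 3 < 4 < 5 < 6 < 7. The simplices of K, each written with vertices in increasing order, are:

  0-simplices (7): [1], [2], [3], [4], [5], [6], [7]
  1-simplices (18): [1,3], [1,4], [1,5], [1,6], [2,3], [2,4], [2,5], [2,6], [2,7], [3,5], [3,6], [3,7], [4,5], [4,6], [4,7], [5,6], [5,7], [6,7]
  2-simplices (12): [1,3,5], [1,3,6], [1,4,5], [1,4,6], [2,3,5], [2,3,7], [2,4,6], [2,4,7], [2,5,6], [3,6,7], [4,5,7], [5,6,7]

Hence C_0 ≅ Z^7, C_1 ≅ Z^18, C_2 ≅ Z^12.

The boundary map ∂_1: C_1 → C_0 sends each edge [p,q] (with p < q) to q − p.
The resulting 7×18 matrix has rank 6, and its Smith normal form has invariant factors (1,1,1,1,1,1).

The boundary map ∂_2: C_2 → C_1 acts by ∂[p,q,r] = [q,r] − [p,r] + [p,q]. For instance
  ∂[1,4,6] = [4,6] − [1,6] + [1,4],
  ∂[4,5,7] = [5,7] − [4,7] + [4,5].
The 18×12 boundary matrix has rank 12 and Smith normal form diag(1,1,1,1,1,1,1,1,1,1,1,2).

From H_k ≅ ker(∂_k) / im(∂_{k+1}) we obtain:

  H_0: rank C_0 − rank ∂_1 = 7 − 6 = 1, and the invariant factors of ∂_1 are all 1, so H_0 = Z.

H_0 ≅ Z.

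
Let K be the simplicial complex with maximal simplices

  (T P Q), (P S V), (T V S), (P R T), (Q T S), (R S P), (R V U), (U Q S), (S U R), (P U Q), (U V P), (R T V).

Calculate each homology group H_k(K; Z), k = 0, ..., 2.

H_0 ≅ Z,  H_1 ≅ Z/2,  H_2 = 0.

Take the total order P < Q < R < S < T < U < V on the vertex set. Then K (dimension 2) consists of the simplices:

  0-simplices (7): P, Q, R, S, T, U, V
  1-simplices (18): PQ, PR, PS, PT, PU, PV, QS, QT, QU, RS, RT, RU, RV, ST, SU, SV, TV, UV
  2-simplices (12): PQT, PQU, PRS, PRT, PSV, PUV, QST, QSU, RSU, RTV, RUV, STV

so the chain groups are C_0 ≅ Z^7, C_1 ≅ Z^18, C_2 ≅ Z^12.

∂_1: C_1 → C_0 sends each edge [p,q] (with p < q) to q − p. For instance
  ∂RU = U − R.
The resulting 7×18 matrix has rank 6, and its Smith normal form has invariant factors (1,1,1,1,1,1).

Boundary ∂_2: C_2 → C_1 acts by ∂[p,q,r] = [q,r] − [p,r] + [p,q]. For instance
  ∂PQT = QT − PT + PQ,
  ∂QST = ST − QT + QS.
The 18×12 boundary matrix has rank 12 and Smith normal form diag(1,1,1,1,1,1,1,1,1,1,1,2).

Computing H_k = (kernel of ∂_k) / (image of ∂_{k+1}):

  H_0: rank C_0 − rank ∂_1 = 7 − 6 = 1, and the invariant factors of ∂_1 are all 1, so H_0 = Z.
  H_1: rank ker ∂_1 − rank ∂_2 = (18 − 6) − 12 = 0, and ∂_2 has invariant factor 2 > 1, so H_1 = Z/2.
  H_2: rank ker ∂_2 − rank ∂_3 = (12 − 12) − 0 = 0, and there is no ∂_3, so H_2 = 0.

As a check, the Euler characteristic is 7 − 18 + 12 = 1, which agrees with 1 − 0 + 0 = 1.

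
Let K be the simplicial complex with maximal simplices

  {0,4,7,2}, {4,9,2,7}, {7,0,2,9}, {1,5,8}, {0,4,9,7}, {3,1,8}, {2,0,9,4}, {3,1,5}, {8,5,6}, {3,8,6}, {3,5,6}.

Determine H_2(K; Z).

H_2 = Z.

K has 10 vertices, 19 edges, 16 triangles, 5 3-simplices.
rank ∂_2 = 11, rank ∂_3 = 4 ⇒ b_2 = 16 − 11 − 4 = 1; all invariant factors of ∂_3 are 1 so no torsion. So H_2 = Z.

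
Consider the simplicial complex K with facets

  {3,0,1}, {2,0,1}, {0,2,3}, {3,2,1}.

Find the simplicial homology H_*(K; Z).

Order the vertices as 0 < 1 < 2 < 3. Listing each simplex with vertices in this order, K has dimension 2 with simplices:

  0-simplices (4): [0], [1], [2], [3]
  1-simplices (6): [0,1], [0,2], [0,3], [1,2], [1,3], [2,3]
  2-simplices (4): [0,1,2], [0,1,3], [0,2,3], [1,2,3]

Hence C_0 ≅ Z^4, C_1 ≅ Z^6, C_2 ≅ Z^4.

Boundary ∂_1: C_1 → C_0 is given by ∂[p,q] = [q] − [p].
As a 4×6 matrix over Z this has rank 3, with invariant factors (1,1,1).

The boundary map ∂_2: C_2 → C_1 acts by ∂[p,q,r] = [q,r] − [p,r] + [p,q]. For instance
  ∂[0,1,2] = [1,2] − [0,2] + [0,1],
  ∂[0,2,3] = [2,3] − [0,3] + [0,2].
The 6×4 boundary matrix has rank 3 and Smith normal form diag(1,1,1).

Reading off H_k = ker ∂_k / im ∂_{k+1}:

  H_0: rank C_0 − rank ∂_1 = 4 − 3 = 1, and the invariant factors of ∂_1 are all 1, so H_0 = Z.
  H_1: rank ker ∂_1 − rank ∂_2 = (6 − 3) − 3 = 0, and the invariant factors of ∂_2 are all 1, so H_1 = 0.
  H_2: rank ker ∂_2 − rank ∂_3 = (4 − 3) − 0 = 1, and there is no ∂_3, so H_2 = Z.

H_0 = Z,  H_1 = 0,  H_2 = Z.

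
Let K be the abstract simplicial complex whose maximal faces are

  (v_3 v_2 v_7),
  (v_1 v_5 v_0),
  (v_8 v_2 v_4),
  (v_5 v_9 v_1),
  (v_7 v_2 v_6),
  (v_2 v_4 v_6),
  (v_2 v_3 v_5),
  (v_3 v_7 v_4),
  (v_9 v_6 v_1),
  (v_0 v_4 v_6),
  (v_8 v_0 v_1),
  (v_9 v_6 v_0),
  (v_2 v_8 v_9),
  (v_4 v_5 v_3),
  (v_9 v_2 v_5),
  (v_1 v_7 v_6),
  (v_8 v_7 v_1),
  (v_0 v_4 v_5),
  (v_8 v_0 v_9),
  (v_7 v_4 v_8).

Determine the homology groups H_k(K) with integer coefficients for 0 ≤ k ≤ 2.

H_0 = Z,  H_1 = Z ⊕ Z/2,  H_2 = 0.

Order the vertices as v_0 < v_1 < v_2 < v_3 < v_4 < v_5 < v_6 < v_7 < v_8 < v_9. Listing each simplex with vertices in this order, K has dimension 2 with simplices:

  0-simplices (10): [v_0], [v_1], [v_2], [v_3], [v_4], [v_5], [v_6], [v_7], [v_8], [v_9]
  1-simplices (30): (30 of them)
  2-simplices (20): (20 of them)

so the chain groups are C_0 ≅ Z^10, C_1 ≅ Z^30, C_2 ≅ Z^20.

The boundary map ∂_1: C_1 → C_0 sends each edge [p,q] (with p < q) to q − p. For instance
  ∂[v_2,v_9] = [v_9] − [v_2].
The resulting 10×30 matrix has rank 9, and its Smith normal form has invariant factors (1,1,1,1,1,1,1,1,1).

∂_2: C_2 → C_1 maps a triangle to the signed sum of its edges. For instance
  ∂[v_1,v_5,v_9] = [v_5,v_9] − [v_1,v_9] + [v_1,v_5],
  ∂[v_2,v_6,v_7] = [v_6,v_7] − [v_2,v_7] + [v_2,v_6].
The 30×20 boundary matrix has rank 20 and Smith normal form diag(1,1,1,1,1,1,1,1,1,1,1,1,1,1,1,1,1,1,1,2).

Reading off H_k = ker ∂_k / im ∂_{k+1}:

  H_0: rank C_0 − rank ∂_1 = 10 − 9 = 1, and the invariant factors of ∂_1 are all 1, so H_0 = Z.
  H_1: rank ker ∂_1 − rank ∂_2 = (30 − 9) − 20 = 1, and ∂_2 has invariant factor 2 > 1, so H_1 = Z ⊕ Z/2.
  H_2: rank ker ∂_2 − rank ∂_3 = (20 − 20) − 0 = 0, and there is no ∂_3, so H_2 = 0.

As a check, the Euler characteristic is 10 − 30 + 20 = 0, which agrees with 1 − 1 + 0 = 0.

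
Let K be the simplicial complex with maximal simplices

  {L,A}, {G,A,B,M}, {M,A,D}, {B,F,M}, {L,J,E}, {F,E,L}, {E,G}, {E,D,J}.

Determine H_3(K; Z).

We work with the vertex ordering A < B < D < E < F < G < J < L < M. The simplices of K, each written with vertices in increasing order, are:

  0-simplices (9): A, B, D, E, F, G, J, L, M
  1-simplices (19): AB, AD, AG, AL, AM, BF, BG, BM, DE, DJ, DM, EF, EG, EJ, EL, FL, FM, GM, JL
  2-simplices (9): ABG, ABM, ADM, AGM, BFM, BGM, DEJ, EFL, EJL
  3-simplices (1): ABGM

Hence C_0 ≅ Z^9, C_1 ≅ Z^19, C_2 ≅ Z^9, C_3 ≅ Z^1.

The boundary map ∂_1: C_1 → C_0 maps an edge to its endpoints' difference, ∂[p,q] = q − p. For instance
  ∂BG = G − B.
As a 9×19 matrix over Z this has rank 8, with invariant factors (1,1,1,1,1,1,1,1).

∂_2: C_2 → C_1 sends each 2-simplex [p,q,r] to [q,r] − [p,r] + [p,q]. For instance
  ∂EJL = JL − EL + EJ,
  ∂ADM = DM − AM + AD.
This gives a 19×9 integer matrix of rank 8; reducing to Smith normal form yields diagonal entries (1,1,1,1,1,1,1,1).

∂_3: C_3 → C_2 sends each 3-simplex σ to the alternating sum Σ_i (−1)^i (σ with its i-th vertex removed). For instance
  ∂ABGM = BGM − AGM + ABM − ABG.
The resulting 9×1 matrix has rank 1, and its Smith normal form has invariant factors (1).

Now H_k = ker ∂_k / im ∂_{k+1}, so:

  H_3: rank ker ∂_3 − rank ∂_4 = (1 − 1) − 0 = 0, and there is no ∂_4, so H_3 = 0.

H_3 = 0.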